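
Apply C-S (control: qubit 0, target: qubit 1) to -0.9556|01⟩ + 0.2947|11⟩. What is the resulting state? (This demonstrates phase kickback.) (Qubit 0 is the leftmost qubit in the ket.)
-0.9556|01⟩ + 0.2947i|11⟩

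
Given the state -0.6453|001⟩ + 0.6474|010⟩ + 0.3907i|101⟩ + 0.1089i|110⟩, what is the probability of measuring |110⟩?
0.01186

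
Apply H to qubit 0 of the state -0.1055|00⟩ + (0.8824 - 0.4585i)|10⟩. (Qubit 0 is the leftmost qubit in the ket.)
(0.5494 - 0.3242i)|00⟩ + (-0.6986 + 0.3242i)|10⟩

H on qubit 0 mixes each pair of kets that differ only in qubit 0: amplitudes (a, b) of (|…0…⟩, |…1…⟩) become ((a + b)/√2, (a − b)/√2). Kets absent from the input have amplitude 0.
(|00⟩, |10⟩): (a, b) = (-0.1055, (0.8824 - 0.4585i)) → ((0.5494 - 0.3242i), (-0.6986 + 0.3242i))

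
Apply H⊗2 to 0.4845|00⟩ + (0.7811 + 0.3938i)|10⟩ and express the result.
(0.6328 + 0.1969i)|00⟩ + (0.6328 + 0.1969i)|01⟩ + (-0.1483 - 0.1969i)|10⟩ + (-0.1483 - 0.1969i)|11⟩

H⊗2 gives amp(|y⟩) = (1/2) Σ_x (−1)^(x·y) amp(|x⟩), where x·y is the number of positions in which both x and y have a 1.
|00⟩: (0.4845 + (0.7811 + 0.3938i))/2 = (0.6328 + 0.1969i)
|01⟩: (0.4845 + (0.7811 + 0.3938i))/2 = (0.6328 + 0.1969i)
|10⟩: (0.4845 - (0.7811 + 0.3938i))/2 = (-0.1483 - 0.1969i)
|11⟩: (0.4845 - (0.7811 + 0.3938i))/2 = (-0.1483 - 0.1969i)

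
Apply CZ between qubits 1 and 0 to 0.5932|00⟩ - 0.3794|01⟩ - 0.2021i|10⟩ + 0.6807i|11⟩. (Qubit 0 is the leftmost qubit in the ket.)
0.5932|00⟩ - 0.3794|01⟩ - 0.2021i|10⟩ - 0.6807i|11⟩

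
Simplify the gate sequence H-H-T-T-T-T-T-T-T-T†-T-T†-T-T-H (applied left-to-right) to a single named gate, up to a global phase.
H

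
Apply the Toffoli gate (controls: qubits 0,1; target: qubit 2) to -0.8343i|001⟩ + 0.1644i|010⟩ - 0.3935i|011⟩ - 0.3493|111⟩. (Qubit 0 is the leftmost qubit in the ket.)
-0.8343i|001⟩ + 0.1644i|010⟩ - 0.3935i|011⟩ - 0.3493|110⟩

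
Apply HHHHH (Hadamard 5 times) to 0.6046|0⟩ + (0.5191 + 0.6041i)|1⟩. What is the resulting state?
(0.7946 + 0.4272i)|0⟩ + (0.06046 - 0.4272i)|1⟩

H² = I, so H^5 = H: a single Hadamard. With (a, b) = (0.6046, (0.5191 + 0.6041i)), H gives ((a + b)/√2, (a − b)/√2) = ((0.7946 + 0.4272i), (0.06046 - 0.4272i)).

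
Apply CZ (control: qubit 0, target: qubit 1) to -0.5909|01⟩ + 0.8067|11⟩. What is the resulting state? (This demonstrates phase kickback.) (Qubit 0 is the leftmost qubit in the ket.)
-0.5909|01⟩ - 0.8067|11⟩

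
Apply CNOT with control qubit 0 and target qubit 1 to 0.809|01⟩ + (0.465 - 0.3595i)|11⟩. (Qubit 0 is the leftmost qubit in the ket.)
0.809|01⟩ + (0.465 - 0.3595i)|10⟩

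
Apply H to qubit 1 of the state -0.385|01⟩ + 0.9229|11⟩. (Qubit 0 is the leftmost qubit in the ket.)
-0.2722|00⟩ + 0.2722|01⟩ + 0.6526|10⟩ - 0.6526|11⟩

H on qubit 1 mixes each pair of kets that differ only in qubit 1: amplitudes (a, b) of (|…0…⟩, |…1…⟩) become ((a + b)/√2, (a − b)/√2). Kets absent from the input have amplitude 0.
(|00⟩, |01⟩): (a, b) = (0, -0.385) → (-0.2722, 0.2722)
(|10⟩, |11⟩): (a, b) = (0, 0.9229) → (0.6526, -0.6526)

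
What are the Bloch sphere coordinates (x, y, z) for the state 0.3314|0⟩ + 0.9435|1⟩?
(0.6254, 0, -0.7804)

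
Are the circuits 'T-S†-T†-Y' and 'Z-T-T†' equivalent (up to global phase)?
No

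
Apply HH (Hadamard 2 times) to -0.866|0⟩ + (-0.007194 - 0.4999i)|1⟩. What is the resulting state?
-0.866|0⟩ + (-0.007194 - 0.4999i)|1⟩

H² = I, so an even number of Hadamards cancels: H^2 = I and the state is unchanged.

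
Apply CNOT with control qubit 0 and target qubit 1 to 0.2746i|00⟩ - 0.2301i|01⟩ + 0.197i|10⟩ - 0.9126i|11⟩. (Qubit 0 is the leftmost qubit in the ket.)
0.2746i|00⟩ - 0.2301i|01⟩ - 0.9126i|10⟩ + 0.197i|11⟩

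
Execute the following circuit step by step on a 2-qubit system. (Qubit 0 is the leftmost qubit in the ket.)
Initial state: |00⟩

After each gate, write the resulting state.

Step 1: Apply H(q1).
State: 1/√2|00⟩ + 1/√2|01⟩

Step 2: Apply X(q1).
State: 1/√2|00⟩ + 1/√2|01⟩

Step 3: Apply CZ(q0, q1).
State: 1/√2|00⟩ + 1/√2|01⟩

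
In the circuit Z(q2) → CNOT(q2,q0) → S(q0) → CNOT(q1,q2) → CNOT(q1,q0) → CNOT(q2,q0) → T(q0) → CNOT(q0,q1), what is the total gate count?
8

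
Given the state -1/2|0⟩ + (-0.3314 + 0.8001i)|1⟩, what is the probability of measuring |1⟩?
0.75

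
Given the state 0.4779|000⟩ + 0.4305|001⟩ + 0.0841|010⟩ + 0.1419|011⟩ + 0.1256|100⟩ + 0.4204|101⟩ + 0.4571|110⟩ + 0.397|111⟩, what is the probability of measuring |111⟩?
0.1576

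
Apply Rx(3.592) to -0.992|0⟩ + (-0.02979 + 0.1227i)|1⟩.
(0.3411 + 0.02904i)|0⟩ + (0.006652 + 0.9396i)|1⟩

Rx(3.592) = [[cos(θ/2), −i·sin(θ/2)], [−i·sin(θ/2), cos(θ/2)]]; θ = 3.592, cos(θ/2) ≈ -0.223305, sin(θ/2) ≈ 0.974749.
With a = amp(|0⟩) = -0.992 and b = amp(|1⟩) = (-0.02979 + 0.1227i):
new amp(|0⟩) = (-0.223305)·a + (-0.974749i)·b = (0.3411 + 0.02904i)
new amp(|1⟩) = (-0.974749i)·a + (-0.223305)·b = (0.006652 + 0.9396i)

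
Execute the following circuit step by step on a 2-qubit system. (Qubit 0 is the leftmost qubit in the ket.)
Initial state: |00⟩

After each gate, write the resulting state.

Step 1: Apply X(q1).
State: |01⟩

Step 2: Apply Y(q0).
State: i|11⟩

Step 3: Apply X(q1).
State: i|10⟩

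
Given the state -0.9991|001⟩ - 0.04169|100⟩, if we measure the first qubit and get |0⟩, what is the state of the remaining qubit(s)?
-|01⟩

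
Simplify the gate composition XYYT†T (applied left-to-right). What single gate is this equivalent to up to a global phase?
X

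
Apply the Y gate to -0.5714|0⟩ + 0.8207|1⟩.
-0.8207i|0⟩ - 0.5714i|1⟩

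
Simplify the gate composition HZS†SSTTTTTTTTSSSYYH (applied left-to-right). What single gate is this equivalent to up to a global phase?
X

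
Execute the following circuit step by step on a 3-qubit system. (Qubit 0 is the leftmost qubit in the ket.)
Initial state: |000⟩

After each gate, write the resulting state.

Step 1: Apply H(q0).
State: 1/√2|000⟩ + 1/√2|100⟩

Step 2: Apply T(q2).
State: 1/√2|000⟩ + 1/√2|100⟩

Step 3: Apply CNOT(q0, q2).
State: 1/√2|000⟩ + 1/√2|101⟩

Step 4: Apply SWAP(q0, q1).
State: 1/√2|000⟩ + 1/√2|011⟩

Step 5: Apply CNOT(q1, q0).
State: 1/√2|000⟩ + 1/√2|111⟩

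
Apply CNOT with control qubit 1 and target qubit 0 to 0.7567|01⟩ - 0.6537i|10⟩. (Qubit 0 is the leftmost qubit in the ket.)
-0.6537i|10⟩ + 0.7567|11⟩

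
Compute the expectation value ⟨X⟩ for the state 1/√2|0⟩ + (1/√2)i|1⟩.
0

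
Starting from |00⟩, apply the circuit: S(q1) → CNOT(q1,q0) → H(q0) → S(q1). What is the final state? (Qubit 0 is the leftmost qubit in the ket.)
1/√2|00⟩ + 1/√2|10⟩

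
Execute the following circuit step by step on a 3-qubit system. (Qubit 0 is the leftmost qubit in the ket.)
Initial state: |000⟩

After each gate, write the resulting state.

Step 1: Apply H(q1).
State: 1/√2|000⟩ + 1/√2|010⟩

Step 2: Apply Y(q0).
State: (1/√2)i|100⟩ + (1/√2)i|110⟩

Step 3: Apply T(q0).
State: (-1/2 + (1/2)i)|100⟩ + (-1/2 + (1/2)i)|110⟩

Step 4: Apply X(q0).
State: (-1/2 + (1/2)i)|000⟩ + (-1/2 + (1/2)i)|010⟩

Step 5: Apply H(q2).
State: (-1/√8 + (1/√8)i)|000⟩ + (-1/√8 + (1/√8)i)|001⟩ + (-1/√8 + (1/√8)i)|010⟩ + (-1/√8 + (1/√8)i)|011⟩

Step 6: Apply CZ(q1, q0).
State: (-1/√8 + (1/√8)i)|000⟩ + (-1/√8 + (1/√8)i)|001⟩ + (-1/√8 + (1/√8)i)|010⟩ + (-1/√8 + (1/√8)i)|011⟩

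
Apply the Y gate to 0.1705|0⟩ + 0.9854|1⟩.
-0.9854i|0⟩ + 0.1705i|1⟩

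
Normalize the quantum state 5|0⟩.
|0⟩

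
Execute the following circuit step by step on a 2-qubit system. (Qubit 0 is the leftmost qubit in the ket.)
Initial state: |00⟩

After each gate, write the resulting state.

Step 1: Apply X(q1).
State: |01⟩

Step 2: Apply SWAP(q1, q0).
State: |10⟩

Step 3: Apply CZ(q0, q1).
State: |10⟩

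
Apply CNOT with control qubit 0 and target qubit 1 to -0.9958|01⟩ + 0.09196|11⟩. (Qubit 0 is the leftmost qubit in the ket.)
-0.9958|01⟩ + 0.09196|10⟩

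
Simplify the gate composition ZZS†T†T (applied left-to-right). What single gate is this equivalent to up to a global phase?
S†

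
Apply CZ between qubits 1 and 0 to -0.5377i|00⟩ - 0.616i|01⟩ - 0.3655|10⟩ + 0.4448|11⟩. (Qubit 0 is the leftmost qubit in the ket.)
-0.5377i|00⟩ - 0.616i|01⟩ - 0.3655|10⟩ - 0.4448|11⟩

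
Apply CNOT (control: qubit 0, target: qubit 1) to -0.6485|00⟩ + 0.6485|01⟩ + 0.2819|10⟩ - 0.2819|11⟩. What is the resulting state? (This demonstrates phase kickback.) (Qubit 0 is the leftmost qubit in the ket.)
-0.6485|00⟩ + 0.6485|01⟩ - 0.2819|10⟩ + 0.2819|11⟩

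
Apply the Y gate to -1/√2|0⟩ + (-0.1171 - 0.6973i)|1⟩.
(-0.6973 + 0.1171i)|0⟩ - (1/√2)i|1⟩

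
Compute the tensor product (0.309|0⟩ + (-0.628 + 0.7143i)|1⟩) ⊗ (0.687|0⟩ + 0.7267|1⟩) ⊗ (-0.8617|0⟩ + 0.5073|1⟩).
-0.1829|000⟩ + 0.1077|001⟩ - 0.1935|010⟩ + 0.1139|011⟩ + (0.3718 - 0.4229i)|100⟩ + (-0.2189 + 0.2489i)|101⟩ + (0.3933 - 0.4473i)|110⟩ + (-0.2315 + 0.2633i)|111⟩

amp(|b₁b₂…⟩) = product of the factor amplitudes for bits b₁, b₂, …; only kets whose every factor amplitude is nonzero survive.
|000⟩: (0.309)(0.687)(-0.8617) = -0.1829
|001⟩: (0.309)(0.687)(0.5073) = 0.1077
|010⟩: (0.309)(0.7267)(-0.8617) = -0.1935
|011⟩: (0.309)(0.7267)(0.5073) = 0.1139
|100⟩: (-0.628 + 0.7143i)(0.687)(-0.8617) = (0.3718 - 0.4229i)
|101⟩: (-0.628 + 0.7143i)(0.687)(0.5073) = (-0.2189 + 0.2489i)
|110⟩: (-0.628 + 0.7143i)(0.7267)(-0.8617) = (0.3933 - 0.4473i)
|111⟩: (-0.628 + 0.7143i)(0.7267)(0.5073) = (-0.2315 + 0.2633i)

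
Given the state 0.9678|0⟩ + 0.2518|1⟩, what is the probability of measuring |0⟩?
0.9366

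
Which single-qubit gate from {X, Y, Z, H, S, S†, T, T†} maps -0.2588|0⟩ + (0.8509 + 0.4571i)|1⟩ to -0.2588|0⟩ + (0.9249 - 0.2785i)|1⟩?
T†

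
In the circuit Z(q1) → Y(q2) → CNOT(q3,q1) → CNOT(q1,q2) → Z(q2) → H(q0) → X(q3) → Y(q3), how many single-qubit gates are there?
6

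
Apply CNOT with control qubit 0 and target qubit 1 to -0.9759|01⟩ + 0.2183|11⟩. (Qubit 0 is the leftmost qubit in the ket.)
-0.9759|01⟩ + 0.2183|10⟩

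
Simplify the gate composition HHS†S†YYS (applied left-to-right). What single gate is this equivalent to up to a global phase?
S†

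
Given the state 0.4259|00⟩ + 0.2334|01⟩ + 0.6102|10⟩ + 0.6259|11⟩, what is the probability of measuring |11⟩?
0.3918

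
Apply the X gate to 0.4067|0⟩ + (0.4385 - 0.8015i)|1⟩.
(0.4385 - 0.8015i)|0⟩ + 0.4067|1⟩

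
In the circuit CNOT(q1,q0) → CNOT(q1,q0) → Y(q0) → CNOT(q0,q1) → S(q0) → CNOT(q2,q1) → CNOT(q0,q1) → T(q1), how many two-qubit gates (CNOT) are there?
5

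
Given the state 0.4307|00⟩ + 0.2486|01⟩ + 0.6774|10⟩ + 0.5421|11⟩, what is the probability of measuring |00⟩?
0.1855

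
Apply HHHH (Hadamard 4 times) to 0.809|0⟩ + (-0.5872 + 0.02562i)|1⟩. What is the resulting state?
0.809|0⟩ + (-0.5872 + 0.02562i)|1⟩

H² = I, so an even number of Hadamards cancels: H^4 = I and the state is unchanged.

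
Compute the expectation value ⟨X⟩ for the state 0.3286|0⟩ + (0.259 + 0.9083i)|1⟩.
0.1702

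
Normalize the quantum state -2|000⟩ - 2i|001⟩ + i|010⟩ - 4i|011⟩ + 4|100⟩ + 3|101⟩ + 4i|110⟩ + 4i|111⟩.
-0.2209|000⟩ - 0.2209i|001⟩ + 0.1104i|010⟩ - 0.4417i|011⟩ + 0.4417|100⟩ + 0.3313|101⟩ + 0.4417i|110⟩ + 0.4417i|111⟩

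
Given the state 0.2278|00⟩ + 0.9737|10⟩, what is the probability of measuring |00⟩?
0.05189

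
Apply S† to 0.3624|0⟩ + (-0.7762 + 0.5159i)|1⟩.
0.3624|0⟩ + (0.5159 + 0.7762i)|1⟩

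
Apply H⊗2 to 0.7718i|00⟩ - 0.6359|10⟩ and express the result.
(-0.318 + 0.3859i)|00⟩ + (-0.318 + 0.3859i)|01⟩ + (0.318 + 0.3859i)|10⟩ + (0.318 + 0.3859i)|11⟩

H⊗2 gives amp(|y⟩) = (1/2) Σ_x (−1)^(x·y) amp(|x⟩), where x·y is the number of positions in which both x and y have a 1.
|00⟩: (0.7718i - 0.6359)/2 = (-0.318 + 0.3859i)
|01⟩: (0.7718i - 0.6359)/2 = (-0.318 + 0.3859i)
|10⟩: (0.7718i + 0.6359)/2 = (0.318 + 0.3859i)
|11⟩: (0.7718i + 0.6359)/2 = (0.318 + 0.3859i)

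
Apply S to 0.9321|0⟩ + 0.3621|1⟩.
0.9321|0⟩ + 0.3621i|1⟩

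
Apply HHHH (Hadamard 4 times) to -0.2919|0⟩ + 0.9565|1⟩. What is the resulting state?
-0.2919|0⟩ + 0.9565|1⟩

H² = I, so an even number of Hadamards cancels: H^4 = I and the state is unchanged.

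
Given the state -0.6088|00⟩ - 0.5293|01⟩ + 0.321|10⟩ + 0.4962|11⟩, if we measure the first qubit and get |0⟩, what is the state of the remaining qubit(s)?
-0.7547|0⟩ - 0.6561|1⟩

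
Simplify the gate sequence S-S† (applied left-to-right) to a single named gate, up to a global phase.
I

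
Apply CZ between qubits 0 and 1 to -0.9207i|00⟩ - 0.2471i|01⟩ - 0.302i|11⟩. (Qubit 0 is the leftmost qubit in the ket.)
-0.9207i|00⟩ - 0.2471i|01⟩ + 0.302i|11⟩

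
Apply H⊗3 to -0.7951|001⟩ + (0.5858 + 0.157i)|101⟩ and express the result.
(-0.074 + 0.05551i)|000⟩ + (0.074 - 0.05551i)|001⟩ + (-0.074 + 0.05551i)|010⟩ + (0.074 - 0.05551i)|011⟩ + (-0.4882 - 0.05551i)|100⟩ + (0.4882 + 0.05551i)|101⟩ + (-0.4882 - 0.05551i)|110⟩ + (0.4882 + 0.05551i)|111⟩

H⊗3 gives amp(|y⟩) = (1/2√2) Σ_x (−1)^(x·y) amp(|x⟩), where x·y is the number of positions in which both x and y have a 1.
|000⟩: (-0.7951 + (0.5858 + 0.157i))/(2√2) = (-0.074 + 0.05551i)
|001⟩: (0.7951 - (0.5858 + 0.157i))/(2√2) = (0.074 - 0.05551i)
|010⟩: (-0.7951 + (0.5858 + 0.157i))/(2√2) = (-0.074 + 0.05551i)
|011⟩: (0.7951 - (0.5858 + 0.157i))/(2√2) = (0.074 - 0.05551i)
|100⟩: (-0.7951 - (0.5858 + 0.157i))/(2√2) = (-0.4882 - 0.05551i)
|101⟩: (0.7951 + (0.5858 + 0.157i))/(2√2) = (0.4882 + 0.05551i)
|110⟩: (-0.7951 - (0.5858 + 0.157i))/(2√2) = (-0.4882 - 0.05551i)
|111⟩: (0.7951 + (0.5858 + 0.157i))/(2√2) = (0.4882 + 0.05551i)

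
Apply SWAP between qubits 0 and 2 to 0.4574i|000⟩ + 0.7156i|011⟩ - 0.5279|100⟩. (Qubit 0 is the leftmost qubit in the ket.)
0.4574i|000⟩ - 0.5279|001⟩ + 0.7156i|110⟩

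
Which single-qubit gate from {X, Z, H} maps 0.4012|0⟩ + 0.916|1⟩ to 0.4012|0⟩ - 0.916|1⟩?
Z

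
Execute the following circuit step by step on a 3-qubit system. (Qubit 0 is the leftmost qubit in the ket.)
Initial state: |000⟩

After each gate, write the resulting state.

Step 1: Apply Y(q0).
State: i|100⟩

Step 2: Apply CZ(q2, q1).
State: i|100⟩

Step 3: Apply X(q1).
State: i|110⟩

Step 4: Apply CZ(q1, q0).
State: -i|110⟩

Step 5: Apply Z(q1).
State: i|110⟩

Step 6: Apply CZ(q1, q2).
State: i|110⟩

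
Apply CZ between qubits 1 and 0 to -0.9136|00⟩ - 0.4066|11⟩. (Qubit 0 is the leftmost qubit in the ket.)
-0.9136|00⟩ + 0.4066|11⟩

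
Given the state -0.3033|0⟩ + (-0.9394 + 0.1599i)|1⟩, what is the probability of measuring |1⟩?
0.908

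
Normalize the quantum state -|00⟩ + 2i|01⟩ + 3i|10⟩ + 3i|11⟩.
-0.2085|00⟩ + 0.417i|01⟩ + 0.6255i|10⟩ + 0.6255i|11⟩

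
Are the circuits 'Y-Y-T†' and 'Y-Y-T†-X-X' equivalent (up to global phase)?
Yes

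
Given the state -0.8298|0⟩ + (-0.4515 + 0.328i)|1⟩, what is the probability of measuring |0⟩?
0.6886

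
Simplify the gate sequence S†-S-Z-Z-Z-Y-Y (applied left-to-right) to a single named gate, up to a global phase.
Z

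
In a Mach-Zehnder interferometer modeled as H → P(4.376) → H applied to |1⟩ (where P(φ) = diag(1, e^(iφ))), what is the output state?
(0.665 + 0.472i)|0⟩ + (0.335 - 0.472i)|1⟩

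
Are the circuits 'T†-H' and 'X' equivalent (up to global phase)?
No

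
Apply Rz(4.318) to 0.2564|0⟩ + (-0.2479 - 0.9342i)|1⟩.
(-0.1423 - 0.2133i)|0⟩ + (0.9147 + 0.3121i)|1⟩

Rz(4.318) = [[e^(−iθ/2), 0], [0, e^(iθ/2)]] with e^(±iθ/2) = cos(θ/2) ± i·sin(θ/2); θ = 4.318, cos(θ/2) ≈ -0.554867, sin(θ/2) ≈ 0.831939.
With a = amp(|0⟩) = 0.2564 and b = amp(|1⟩) = (-0.2479 - 0.9342i):
new amp(|0⟩) = (-0.554867 - 0.831939i)·a = (-0.1423 - 0.2133i)
new amp(|1⟩) = (-0.554867 + 0.831939i)·b = (0.9147 + 0.3121i)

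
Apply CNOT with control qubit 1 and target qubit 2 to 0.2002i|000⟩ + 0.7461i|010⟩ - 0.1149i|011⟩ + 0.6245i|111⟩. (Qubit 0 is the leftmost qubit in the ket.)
0.2002i|000⟩ - 0.1149i|010⟩ + 0.7461i|011⟩ + 0.6245i|110⟩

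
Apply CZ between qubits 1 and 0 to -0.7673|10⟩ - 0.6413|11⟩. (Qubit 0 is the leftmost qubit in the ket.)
-0.7673|10⟩ + 0.6413|11⟩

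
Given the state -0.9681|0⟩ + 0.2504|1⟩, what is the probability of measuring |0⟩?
0.9372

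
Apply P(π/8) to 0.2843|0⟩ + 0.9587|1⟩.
0.2843|0⟩ + (0.8857 + 0.3669i)|1⟩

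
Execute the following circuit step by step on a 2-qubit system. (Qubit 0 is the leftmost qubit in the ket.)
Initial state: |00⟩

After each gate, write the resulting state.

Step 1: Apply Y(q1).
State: i|01⟩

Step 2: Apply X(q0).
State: i|11⟩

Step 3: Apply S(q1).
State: -|11⟩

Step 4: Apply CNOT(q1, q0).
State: -|01⟩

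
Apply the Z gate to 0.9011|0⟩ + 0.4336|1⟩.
0.9011|0⟩ - 0.4336|1⟩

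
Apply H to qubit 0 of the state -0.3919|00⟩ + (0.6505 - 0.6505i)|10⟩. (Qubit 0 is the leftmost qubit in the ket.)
(0.1829 - 0.46i)|00⟩ + (-0.7371 + 0.46i)|10⟩

H on qubit 0 mixes each pair of kets that differ only in qubit 0: amplitudes (a, b) of (|…0…⟩, |…1…⟩) become ((a + b)/√2, (a − b)/√2). Kets absent from the input have amplitude 0.
(|00⟩, |10⟩): (a, b) = (-0.3919, (0.6505 - 0.6505i)) → ((0.1829 - 0.46i), (-0.7371 + 0.46i))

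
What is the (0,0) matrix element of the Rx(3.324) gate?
-0.09108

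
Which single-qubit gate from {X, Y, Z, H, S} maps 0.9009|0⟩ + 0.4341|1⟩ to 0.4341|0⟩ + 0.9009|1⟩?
X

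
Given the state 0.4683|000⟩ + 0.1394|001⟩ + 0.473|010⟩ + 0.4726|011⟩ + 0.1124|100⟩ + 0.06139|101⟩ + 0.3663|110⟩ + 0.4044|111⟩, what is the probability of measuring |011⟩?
0.2234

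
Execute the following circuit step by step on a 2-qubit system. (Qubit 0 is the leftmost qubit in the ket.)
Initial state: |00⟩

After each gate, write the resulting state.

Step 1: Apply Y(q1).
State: i|01⟩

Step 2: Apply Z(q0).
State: i|01⟩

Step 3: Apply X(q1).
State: i|00⟩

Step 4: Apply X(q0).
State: i|10⟩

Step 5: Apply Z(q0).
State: -i|10⟩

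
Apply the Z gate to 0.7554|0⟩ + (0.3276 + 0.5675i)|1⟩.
0.7554|0⟩ + (-0.3276 - 0.5675i)|1⟩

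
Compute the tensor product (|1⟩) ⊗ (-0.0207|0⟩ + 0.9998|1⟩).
-0.0207|10⟩ + 0.9998|11⟩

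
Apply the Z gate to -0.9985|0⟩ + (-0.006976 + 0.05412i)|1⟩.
-0.9985|0⟩ + (0.006976 - 0.05412i)|1⟩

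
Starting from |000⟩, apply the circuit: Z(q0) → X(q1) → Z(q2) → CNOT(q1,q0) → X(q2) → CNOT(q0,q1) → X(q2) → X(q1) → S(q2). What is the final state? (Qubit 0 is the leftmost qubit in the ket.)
|110⟩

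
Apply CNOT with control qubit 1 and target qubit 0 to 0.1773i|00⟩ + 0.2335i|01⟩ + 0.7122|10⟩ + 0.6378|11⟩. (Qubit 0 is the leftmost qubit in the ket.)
0.1773i|00⟩ + 0.6378|01⟩ + 0.7122|10⟩ + 0.2335i|11⟩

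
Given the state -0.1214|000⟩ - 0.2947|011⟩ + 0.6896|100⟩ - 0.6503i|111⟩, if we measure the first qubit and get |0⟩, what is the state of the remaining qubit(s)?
-0.3809|00⟩ - 0.9246|11⟩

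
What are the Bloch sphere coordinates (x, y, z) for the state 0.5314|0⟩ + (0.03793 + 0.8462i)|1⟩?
(0.04031, 0.8993, -0.4351)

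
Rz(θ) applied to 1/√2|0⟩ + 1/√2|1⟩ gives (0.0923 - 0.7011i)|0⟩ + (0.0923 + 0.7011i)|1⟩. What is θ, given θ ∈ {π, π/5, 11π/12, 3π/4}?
11π/12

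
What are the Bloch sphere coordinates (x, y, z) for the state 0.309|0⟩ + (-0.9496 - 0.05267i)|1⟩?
(-0.5869, -0.03255, -0.809)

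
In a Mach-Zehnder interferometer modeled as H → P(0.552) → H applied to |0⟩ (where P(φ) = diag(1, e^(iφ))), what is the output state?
(0.9257 + 0.2622i)|0⟩ + (0.07426 - 0.2622i)|1⟩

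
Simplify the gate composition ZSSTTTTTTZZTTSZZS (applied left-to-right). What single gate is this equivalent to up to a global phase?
Z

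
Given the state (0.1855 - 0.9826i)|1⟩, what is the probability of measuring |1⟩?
0.9999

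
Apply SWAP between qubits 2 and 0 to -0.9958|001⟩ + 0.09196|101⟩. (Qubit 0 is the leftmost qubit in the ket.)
-0.9958|100⟩ + 0.09196|101⟩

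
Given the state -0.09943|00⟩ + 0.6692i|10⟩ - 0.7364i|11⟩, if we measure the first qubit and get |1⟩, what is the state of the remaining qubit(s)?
0.6725i|0⟩ - 0.7401i|1⟩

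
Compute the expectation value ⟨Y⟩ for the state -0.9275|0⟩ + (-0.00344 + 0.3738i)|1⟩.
-0.6934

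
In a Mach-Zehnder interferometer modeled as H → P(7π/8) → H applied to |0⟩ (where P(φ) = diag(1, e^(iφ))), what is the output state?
(0.03806 + 0.1913i)|0⟩ + (0.9619 - 0.1913i)|1⟩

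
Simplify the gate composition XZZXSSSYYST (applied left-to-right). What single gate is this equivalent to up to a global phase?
T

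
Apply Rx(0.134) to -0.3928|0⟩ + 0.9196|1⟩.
(-0.3919 - 0.06157i)|0⟩ + (0.9175 + 0.0263i)|1⟩

Rx(0.134) = [[cos(θ/2), −i·sin(θ/2)], [−i·sin(θ/2), cos(θ/2)]]; θ = 0.134, cos(θ/2) ≈ 0.997756, sin(θ/2) ≈ 0.0669499.
With a = amp(|0⟩) = -0.3928 and b = amp(|1⟩) = 0.9196:
new amp(|0⟩) = (0.997756)·a + (-0.0669499i)·b = (-0.3919 - 0.06157i)
new amp(|1⟩) = (-0.0669499i)·a + (0.997756)·b = (0.9175 + 0.0263i)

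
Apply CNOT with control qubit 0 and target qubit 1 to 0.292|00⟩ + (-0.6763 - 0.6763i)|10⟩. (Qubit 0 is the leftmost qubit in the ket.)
0.292|00⟩ + (-0.6763 - 0.6763i)|11⟩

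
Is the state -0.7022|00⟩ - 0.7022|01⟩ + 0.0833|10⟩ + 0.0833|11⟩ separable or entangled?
Separable

Writing the state as a|00⟩ + b|01⟩ + c|10⟩ + d|11⟩, it is a product state iff ad − bc = 0.
Here (a, b, c, d) = (-0.7022, -0.7022, 0.0833, 0.0833): ad − bc = (-0.7022)(0.0833) − (-0.7022)(0.0833) = 0, so the state is separable.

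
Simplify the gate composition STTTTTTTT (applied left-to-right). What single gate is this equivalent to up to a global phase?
S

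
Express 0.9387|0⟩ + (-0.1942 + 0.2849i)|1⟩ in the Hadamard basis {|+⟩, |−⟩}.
(0.5264 + 0.2015i)|+⟩ + (0.8011 - 0.2015i)|−⟩

With |ψ⟩ = α|0⟩ + β|1⟩, the Hadamard-basis coefficients are ⟨+|ψ⟩ = (α + β)/√2 and ⟨−|ψ⟩ = (α − β)/√2.
Here α = 0.9387, β = (-0.1942 + 0.2849i): (α + β)/√2 = (0.5264 + 0.2015i), (α − β)/√2 = (0.8011 - 0.2015i).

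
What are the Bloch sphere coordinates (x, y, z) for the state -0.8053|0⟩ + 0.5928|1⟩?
(-0.9548, 0, 0.2971)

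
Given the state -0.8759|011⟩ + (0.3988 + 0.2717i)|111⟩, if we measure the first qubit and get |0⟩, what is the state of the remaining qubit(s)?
-|11⟩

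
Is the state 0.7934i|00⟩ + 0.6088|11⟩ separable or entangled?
Entangled

Writing the state as a|00⟩ + b|01⟩ + c|10⟩ + d|11⟩, it is a product state iff ad − bc = 0.
Here (a, b, c, d) = (0.7934i, 0, 0, 0.6088): ad − bc = (0.7934i)(0.6088) − (0)(0) = 0.483i ≠ 0, so the state is entangled.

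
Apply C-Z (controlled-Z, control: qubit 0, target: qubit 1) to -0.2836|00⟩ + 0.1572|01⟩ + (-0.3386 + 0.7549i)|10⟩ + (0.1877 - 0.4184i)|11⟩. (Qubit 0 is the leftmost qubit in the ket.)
-0.2836|00⟩ + 0.1572|01⟩ + (-0.3386 + 0.7549i)|10⟩ + (-0.1877 + 0.4184i)|11⟩

C-Z leaves the control-|0⟩ kets |00⟩, |01⟩ unchanged and applies Z to qubit 1 on the control-|1⟩ pair (|10⟩, |11⟩).
Z = [[1, 0], [0, -1]].
With a = amp(|10⟩) = (-0.3386 + 0.7549i) and b = amp(|11⟩) = (0.1877 - 0.4184i):
new amp(|10⟩) = (1)·a = (-0.3386 + 0.7549i)
new amp(|11⟩) = (-1)·b = (-0.1877 + 0.4184i)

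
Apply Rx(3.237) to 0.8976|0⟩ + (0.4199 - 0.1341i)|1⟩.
(-0.1768 - 0.4194i)|0⟩ + (-0.02002 - 0.8902i)|1⟩

Rx(3.237) = [[cos(θ/2), −i·sin(θ/2)], [−i·sin(θ/2), cos(θ/2)]]; θ = 3.237, cos(θ/2) ≈ -0.0476856, sin(θ/2) ≈ 0.998862.
With a = amp(|0⟩) = 0.8976 and b = amp(|1⟩) = (0.4199 - 0.1341i):
new amp(|0⟩) = (-0.0476856)·a + (-0.998862i)·b = (-0.1768 - 0.4194i)
new amp(|1⟩) = (-0.998862i)·a + (-0.0476856)·b = (-0.02002 - 0.8902i)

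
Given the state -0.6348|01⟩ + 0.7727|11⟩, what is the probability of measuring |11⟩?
0.5971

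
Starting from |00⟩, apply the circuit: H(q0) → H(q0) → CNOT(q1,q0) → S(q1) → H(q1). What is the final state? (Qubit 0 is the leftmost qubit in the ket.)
1/√2|00⟩ + 1/√2|01⟩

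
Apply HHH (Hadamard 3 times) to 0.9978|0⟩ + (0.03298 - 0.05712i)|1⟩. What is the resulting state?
(0.7289 - 0.04039i)|0⟩ + (0.6822 + 0.04039i)|1⟩

H² = I, so H^3 = H: a single Hadamard. With (a, b) = (0.9978, (0.03298 - 0.05712i)), H gives ((a + b)/√2, (a − b)/√2) = ((0.7289 - 0.04039i), (0.6822 + 0.04039i)).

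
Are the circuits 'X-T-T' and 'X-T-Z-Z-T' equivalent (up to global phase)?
Yes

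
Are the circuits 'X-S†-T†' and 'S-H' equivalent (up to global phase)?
No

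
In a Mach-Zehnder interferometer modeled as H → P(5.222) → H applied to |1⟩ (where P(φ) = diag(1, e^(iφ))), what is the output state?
(0.2561 + 0.4365i)|0⟩ + (0.7439 - 0.4365i)|1⟩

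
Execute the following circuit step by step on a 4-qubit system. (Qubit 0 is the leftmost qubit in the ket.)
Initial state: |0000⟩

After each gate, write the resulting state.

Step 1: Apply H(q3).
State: 1/√2|0000⟩ + 1/√2|0001⟩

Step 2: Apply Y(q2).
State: (1/√2)i|0010⟩ + (1/√2)i|0011⟩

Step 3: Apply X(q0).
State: (1/√2)i|1010⟩ + (1/√2)i|1011⟩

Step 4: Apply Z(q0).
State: -(1/√2)i|1010⟩ - (1/√2)i|1011⟩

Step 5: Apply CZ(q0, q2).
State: (1/√2)i|1010⟩ + (1/√2)i|1011⟩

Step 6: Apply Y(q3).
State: 1/√2|1010⟩ - 1/√2|1011⟩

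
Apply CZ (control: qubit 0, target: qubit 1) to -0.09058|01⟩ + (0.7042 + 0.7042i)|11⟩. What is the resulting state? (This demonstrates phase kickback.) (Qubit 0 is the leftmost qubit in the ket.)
-0.09058|01⟩ + (-0.7042 - 0.7042i)|11⟩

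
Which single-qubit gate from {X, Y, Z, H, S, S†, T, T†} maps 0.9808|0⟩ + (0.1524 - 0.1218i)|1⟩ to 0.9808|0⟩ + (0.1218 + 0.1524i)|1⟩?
S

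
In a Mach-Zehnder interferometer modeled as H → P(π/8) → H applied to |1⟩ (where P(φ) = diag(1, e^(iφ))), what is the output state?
(0.03806 - 0.1913i)|0⟩ + (0.9619 + 0.1913i)|1⟩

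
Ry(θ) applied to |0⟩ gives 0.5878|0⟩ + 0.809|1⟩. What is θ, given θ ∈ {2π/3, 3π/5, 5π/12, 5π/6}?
3π/5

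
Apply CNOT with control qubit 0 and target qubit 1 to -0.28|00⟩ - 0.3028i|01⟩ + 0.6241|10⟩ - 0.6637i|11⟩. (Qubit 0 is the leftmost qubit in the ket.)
-0.28|00⟩ - 0.3028i|01⟩ - 0.6637i|10⟩ + 0.6241|11⟩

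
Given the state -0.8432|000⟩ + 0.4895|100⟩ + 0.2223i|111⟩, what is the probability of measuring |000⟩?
0.711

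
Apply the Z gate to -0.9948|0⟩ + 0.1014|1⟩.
-0.9948|0⟩ - 0.1014|1⟩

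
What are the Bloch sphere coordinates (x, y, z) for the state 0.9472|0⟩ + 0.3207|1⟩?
(0.6075, 0, 0.7943)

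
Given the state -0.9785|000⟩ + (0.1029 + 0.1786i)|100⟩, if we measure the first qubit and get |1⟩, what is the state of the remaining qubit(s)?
(0.4992 + 0.8665i)|00⟩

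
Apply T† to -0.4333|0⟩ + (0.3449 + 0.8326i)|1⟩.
-0.4333|0⟩ + (0.8326 + 0.3449i)|1⟩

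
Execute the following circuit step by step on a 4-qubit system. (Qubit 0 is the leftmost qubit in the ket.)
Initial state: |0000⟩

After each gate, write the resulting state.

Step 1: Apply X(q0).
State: |1000⟩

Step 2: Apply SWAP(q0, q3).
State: |0001⟩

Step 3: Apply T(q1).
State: |0001⟩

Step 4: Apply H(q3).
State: 1/√2|0000⟩ - 1/√2|0001⟩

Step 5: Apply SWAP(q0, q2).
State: 1/√2|0000⟩ - 1/√2|0001⟩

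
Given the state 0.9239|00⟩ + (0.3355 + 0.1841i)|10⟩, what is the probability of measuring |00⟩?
0.8536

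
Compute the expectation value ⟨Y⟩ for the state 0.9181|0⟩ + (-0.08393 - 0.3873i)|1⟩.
-0.7112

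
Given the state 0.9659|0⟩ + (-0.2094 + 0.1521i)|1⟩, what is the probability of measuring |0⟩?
0.933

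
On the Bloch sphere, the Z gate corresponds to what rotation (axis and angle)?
Rotation by π around the z-axis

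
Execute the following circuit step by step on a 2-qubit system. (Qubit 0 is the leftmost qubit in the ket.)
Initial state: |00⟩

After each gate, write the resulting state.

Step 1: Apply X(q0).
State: |10⟩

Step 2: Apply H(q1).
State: 1/√2|10⟩ + 1/√2|11⟩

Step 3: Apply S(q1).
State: 1/√2|10⟩ + (1/√2)i|11⟩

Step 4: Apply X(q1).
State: (1/√2)i|10⟩ + 1/√2|11⟩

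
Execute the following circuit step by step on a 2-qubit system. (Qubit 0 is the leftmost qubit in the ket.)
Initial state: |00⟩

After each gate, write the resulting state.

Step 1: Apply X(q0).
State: |10⟩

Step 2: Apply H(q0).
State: 1/√2|00⟩ - 1/√2|10⟩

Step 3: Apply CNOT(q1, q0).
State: 1/√2|00⟩ - 1/√2|10⟩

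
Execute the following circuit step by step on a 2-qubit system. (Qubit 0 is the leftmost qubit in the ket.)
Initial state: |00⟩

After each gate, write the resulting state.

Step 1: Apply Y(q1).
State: i|01⟩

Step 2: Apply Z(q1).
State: -i|01⟩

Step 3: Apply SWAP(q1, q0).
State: -i|10⟩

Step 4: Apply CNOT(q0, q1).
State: -i|11⟩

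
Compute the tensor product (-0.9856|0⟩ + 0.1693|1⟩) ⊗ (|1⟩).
-0.9856|01⟩ + 0.1693|11⟩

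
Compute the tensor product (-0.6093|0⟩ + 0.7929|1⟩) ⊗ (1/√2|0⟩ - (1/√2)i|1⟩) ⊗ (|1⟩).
-0.4308|001⟩ + 0.4308i|011⟩ + 0.5607|101⟩ - 0.5607i|111⟩

amp(|b₁b₂…⟩) = product of the factor amplitudes for bits b₁, b₂, …; only kets whose every factor amplitude is nonzero survive.
|001⟩: (-0.6093)(1/√2)(1) = -0.4308
|011⟩: (-0.6093)(-(1/√2)i)(1) = 0.4308i
|101⟩: (0.7929)(1/√2)(1) = 0.5607
|111⟩: (0.7929)(-(1/√2)i)(1) = -0.5607i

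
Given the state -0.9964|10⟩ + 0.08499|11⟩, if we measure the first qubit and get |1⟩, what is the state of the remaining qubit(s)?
-0.9964|0⟩ + 0.08499|1⟩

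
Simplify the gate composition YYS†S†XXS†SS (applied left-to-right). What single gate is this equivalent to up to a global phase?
S†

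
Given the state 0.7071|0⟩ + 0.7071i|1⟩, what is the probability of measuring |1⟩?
0.5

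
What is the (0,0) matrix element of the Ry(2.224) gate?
0.4429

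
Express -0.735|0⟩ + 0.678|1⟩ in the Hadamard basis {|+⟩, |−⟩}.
-0.04031|+⟩ - 0.9991|−⟩

With |ψ⟩ = α|0⟩ + β|1⟩, the Hadamard-basis coefficients are ⟨+|ψ⟩ = (α + β)/√2 and ⟨−|ψ⟩ = (α − β)/√2.
Here α = -0.735, β = 0.678: (α + β)/√2 = -0.04031, (α − β)/√2 = -0.9991.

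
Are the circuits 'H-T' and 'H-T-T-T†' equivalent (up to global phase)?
Yes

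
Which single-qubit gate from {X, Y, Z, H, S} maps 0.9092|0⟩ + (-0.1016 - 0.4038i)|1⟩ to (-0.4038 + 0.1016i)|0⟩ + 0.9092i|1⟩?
Y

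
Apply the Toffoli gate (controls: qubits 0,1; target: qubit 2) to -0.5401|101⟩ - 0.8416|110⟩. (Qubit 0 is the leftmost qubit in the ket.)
-0.5401|101⟩ - 0.8416|111⟩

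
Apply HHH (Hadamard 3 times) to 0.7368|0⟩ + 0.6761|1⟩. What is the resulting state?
0.9991|0⟩ + 0.04292|1⟩

H² = I, so H^3 = H: a single Hadamard. With (a, b) = (0.7368, 0.6761), H gives ((a + b)/√2, (a − b)/√2) = (0.9991, 0.04292).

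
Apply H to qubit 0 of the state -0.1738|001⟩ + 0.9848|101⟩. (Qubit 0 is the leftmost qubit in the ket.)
0.5735|001⟩ - 0.8193|101⟩

H on qubit 0 mixes each pair of kets that differ only in qubit 0: amplitudes (a, b) of (|…0…⟩, |…1…⟩) become ((a + b)/√2, (a − b)/√2). Kets absent from the input have amplitude 0.
(|001⟩, |101⟩): (a, b) = (-0.1738, 0.9848) → (0.5735, -0.8193)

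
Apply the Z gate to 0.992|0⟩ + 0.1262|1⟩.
0.992|0⟩ - 0.1262|1⟩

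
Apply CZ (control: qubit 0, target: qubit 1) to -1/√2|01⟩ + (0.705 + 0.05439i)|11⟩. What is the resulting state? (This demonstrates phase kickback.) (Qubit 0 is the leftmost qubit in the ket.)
-1/√2|01⟩ + (-0.705 - 0.05439i)|11⟩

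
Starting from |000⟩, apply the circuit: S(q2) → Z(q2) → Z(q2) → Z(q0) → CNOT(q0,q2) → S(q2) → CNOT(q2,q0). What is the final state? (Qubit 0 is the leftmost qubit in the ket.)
|000⟩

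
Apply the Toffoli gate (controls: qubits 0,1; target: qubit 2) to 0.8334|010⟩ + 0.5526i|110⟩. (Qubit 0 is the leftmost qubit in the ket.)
0.8334|010⟩ + 0.5526i|111⟩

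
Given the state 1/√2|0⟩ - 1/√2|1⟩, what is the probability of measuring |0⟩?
1/2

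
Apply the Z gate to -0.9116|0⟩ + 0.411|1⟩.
-0.9116|0⟩ - 0.411|1⟩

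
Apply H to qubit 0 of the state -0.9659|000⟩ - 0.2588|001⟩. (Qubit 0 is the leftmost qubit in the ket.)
-0.683|000⟩ - 0.183|001⟩ - 0.683|100⟩ - 0.183|101⟩

H on qubit 0 mixes each pair of kets that differ only in qubit 0: amplitudes (a, b) of (|…0…⟩, |…1…⟩) become ((a + b)/√2, (a − b)/√2). Kets absent from the input have amplitude 0.
(|000⟩, |100⟩): (a, b) = (-0.9659, 0) → (-0.683, -0.683)
(|001⟩, |101⟩): (a, b) = (-0.2588, 0) → (-0.183, -0.183)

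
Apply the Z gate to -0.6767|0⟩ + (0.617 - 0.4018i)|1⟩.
-0.6767|0⟩ + (-0.617 + 0.4018i)|1⟩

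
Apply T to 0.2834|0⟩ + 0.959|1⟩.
0.2834|0⟩ + (0.6781 + 0.6781i)|1⟩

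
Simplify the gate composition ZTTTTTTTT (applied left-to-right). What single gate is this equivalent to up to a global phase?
Z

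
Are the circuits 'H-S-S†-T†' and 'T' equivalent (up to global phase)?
No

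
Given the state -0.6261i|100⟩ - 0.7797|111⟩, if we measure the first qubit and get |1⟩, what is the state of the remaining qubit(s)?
-0.6261i|00⟩ - 0.7797|11⟩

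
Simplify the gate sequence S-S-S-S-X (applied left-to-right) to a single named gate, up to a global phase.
X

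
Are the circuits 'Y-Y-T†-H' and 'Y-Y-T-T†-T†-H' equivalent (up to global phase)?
Yes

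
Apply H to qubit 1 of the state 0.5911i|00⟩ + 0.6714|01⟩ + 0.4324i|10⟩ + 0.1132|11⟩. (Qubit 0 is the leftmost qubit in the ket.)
(0.4748 + 0.418i)|00⟩ + (-0.4748 + 0.418i)|01⟩ + (0.08004 + 0.3058i)|10⟩ + (-0.08004 + 0.3058i)|11⟩

H on qubit 1 mixes each pair of kets that differ only in qubit 1: amplitudes (a, b) of (|…0…⟩, |…1…⟩) become ((a + b)/√2, (a − b)/√2). Kets absent from the input have amplitude 0.
(|00⟩, |01⟩): (a, b) = (0.5911i, 0.6714) → ((0.4748 + 0.418i), (-0.4748 + 0.418i))
(|10⟩, |11⟩): (a, b) = (0.4324i, 0.1132) → ((0.08004 + 0.3058i), (-0.08004 + 0.3058i))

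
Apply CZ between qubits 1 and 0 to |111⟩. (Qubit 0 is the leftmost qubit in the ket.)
-|111⟩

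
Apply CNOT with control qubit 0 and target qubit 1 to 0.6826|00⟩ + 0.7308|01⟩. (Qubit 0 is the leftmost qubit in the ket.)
0.6826|00⟩ + 0.7308|01⟩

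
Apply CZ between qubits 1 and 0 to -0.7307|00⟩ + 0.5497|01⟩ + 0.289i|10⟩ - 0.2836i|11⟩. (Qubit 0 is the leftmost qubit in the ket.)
-0.7307|00⟩ + 0.5497|01⟩ + 0.289i|10⟩ + 0.2836i|11⟩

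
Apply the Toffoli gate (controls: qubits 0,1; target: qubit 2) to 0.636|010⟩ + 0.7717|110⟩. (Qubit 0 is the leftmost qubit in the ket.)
0.636|010⟩ + 0.7717|111⟩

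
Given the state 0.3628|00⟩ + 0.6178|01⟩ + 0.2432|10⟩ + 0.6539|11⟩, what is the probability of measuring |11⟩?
0.4276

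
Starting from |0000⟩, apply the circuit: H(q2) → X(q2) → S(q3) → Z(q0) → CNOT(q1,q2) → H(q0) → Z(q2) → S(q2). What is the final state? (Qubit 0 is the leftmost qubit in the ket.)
1/2|0000⟩ - (1/2)i|0010⟩ + 1/2|1000⟩ - (1/2)i|1010⟩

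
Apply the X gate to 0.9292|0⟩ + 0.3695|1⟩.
0.3695|0⟩ + 0.9292|1⟩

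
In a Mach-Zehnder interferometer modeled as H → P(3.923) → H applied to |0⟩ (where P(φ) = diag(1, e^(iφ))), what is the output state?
(0.145 - 0.3521i)|0⟩ + (0.855 + 0.3521i)|1⟩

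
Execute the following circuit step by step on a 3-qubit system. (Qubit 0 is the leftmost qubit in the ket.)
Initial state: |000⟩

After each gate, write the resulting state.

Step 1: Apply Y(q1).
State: i|010⟩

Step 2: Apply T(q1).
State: (-1/√2 + (1/√2)i)|010⟩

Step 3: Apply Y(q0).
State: (-1/√2 - (1/√2)i)|110⟩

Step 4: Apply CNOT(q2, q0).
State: (-1/√2 - (1/√2)i)|110⟩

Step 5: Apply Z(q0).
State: (1/√2 + (1/√2)i)|110⟩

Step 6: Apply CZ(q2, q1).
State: (1/√2 + (1/√2)i)|110⟩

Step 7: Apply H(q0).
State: (1/2 + (1/2)i)|010⟩ + (-1/2 - (1/2)i)|110⟩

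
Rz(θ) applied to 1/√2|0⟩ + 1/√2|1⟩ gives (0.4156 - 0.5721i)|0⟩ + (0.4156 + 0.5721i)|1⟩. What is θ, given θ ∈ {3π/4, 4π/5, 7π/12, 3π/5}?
3π/5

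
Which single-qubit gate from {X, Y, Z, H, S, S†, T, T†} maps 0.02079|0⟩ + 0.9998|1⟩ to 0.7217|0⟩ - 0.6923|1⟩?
H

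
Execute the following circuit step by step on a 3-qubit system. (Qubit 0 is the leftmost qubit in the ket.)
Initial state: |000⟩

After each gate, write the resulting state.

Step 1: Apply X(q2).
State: |001⟩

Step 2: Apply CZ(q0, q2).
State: |001⟩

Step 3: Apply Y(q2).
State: -i|000⟩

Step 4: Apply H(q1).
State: -(1/√2)i|000⟩ - (1/√2)i|010⟩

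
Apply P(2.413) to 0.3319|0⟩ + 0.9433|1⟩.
0.3319|0⟩ + (-0.7038 + 0.6281i)|1⟩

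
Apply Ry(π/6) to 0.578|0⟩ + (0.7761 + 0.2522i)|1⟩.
(0.3574 - 0.06527i)|0⟩ + (0.8993 + 0.2436i)|1⟩

Ry(π/6) = [[cos(θ/2), −sin(θ/2)], [sin(θ/2), cos(θ/2)]]; θ = π/6, cos(θ/2) ≈ 0.965926, sin(θ/2) ≈ 0.258819.
With a = amp(|0⟩) = 0.578 and b = amp(|1⟩) = (0.7761 + 0.2522i):
new amp(|0⟩) = (0.965926)·a + (-0.258819)·b = (0.3574 - 0.06527i)
new amp(|1⟩) = (0.258819)·a + (0.965926)·b = (0.8993 + 0.2436i)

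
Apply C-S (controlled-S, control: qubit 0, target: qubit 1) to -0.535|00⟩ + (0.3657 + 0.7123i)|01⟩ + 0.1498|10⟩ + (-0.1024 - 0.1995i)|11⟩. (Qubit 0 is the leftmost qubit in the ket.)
-0.535|00⟩ + (0.3657 + 0.7123i)|01⟩ + 0.1498|10⟩ + (0.1995 - 0.1024i)|11⟩

C-S leaves the control-|0⟩ kets |00⟩, |01⟩ unchanged and applies S to qubit 1 on the control-|1⟩ pair (|10⟩, |11⟩).
S = [[1, 0], [0, i]].
With a = amp(|10⟩) = 0.1498 and b = amp(|11⟩) = (-0.1024 - 0.1995i):
new amp(|10⟩) = (1)·a = 0.1498
new amp(|11⟩) = (i)·b = (0.1995 - 0.1024i)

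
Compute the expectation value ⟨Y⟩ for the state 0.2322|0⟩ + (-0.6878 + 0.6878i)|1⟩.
0.3194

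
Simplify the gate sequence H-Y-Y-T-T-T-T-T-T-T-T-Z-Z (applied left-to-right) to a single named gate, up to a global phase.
H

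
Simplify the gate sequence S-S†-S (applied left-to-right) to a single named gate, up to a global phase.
S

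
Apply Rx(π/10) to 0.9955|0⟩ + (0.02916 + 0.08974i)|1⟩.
(0.9973 - 0.004562i)|0⟩ + (0.0288 - 0.0671i)|1⟩

Rx(π/10) = [[cos(θ/2), −i·sin(θ/2)], [−i·sin(θ/2), cos(θ/2)]]; θ = π/10, cos(θ/2) ≈ 0.987688, sin(θ/2) ≈ 0.156434.
With a = amp(|0⟩) = 0.9955 and b = amp(|1⟩) = (0.02916 + 0.08974i):
new amp(|0⟩) = (0.987688)·a + (-0.156434i)·b = (0.9973 - 0.004562i)
new amp(|1⟩) = (-0.156434i)·a + (0.987688)·b = (0.0288 - 0.0671i)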